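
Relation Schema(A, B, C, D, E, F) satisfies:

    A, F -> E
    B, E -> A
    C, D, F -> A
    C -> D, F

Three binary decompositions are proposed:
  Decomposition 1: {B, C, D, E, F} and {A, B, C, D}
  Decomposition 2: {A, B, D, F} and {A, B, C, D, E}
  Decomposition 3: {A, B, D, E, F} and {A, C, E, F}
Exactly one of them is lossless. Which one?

Decomposition 1

Decomposition 1: common = {B, C, D}, closure = {A, B, C, D, E, F} → lossless.
Decomposition 2: common = {A, B, D}, closure = {A, B, D} → lossy.
Decomposition 3: common = {A, E, F}, closure = {A, E, F} → lossy.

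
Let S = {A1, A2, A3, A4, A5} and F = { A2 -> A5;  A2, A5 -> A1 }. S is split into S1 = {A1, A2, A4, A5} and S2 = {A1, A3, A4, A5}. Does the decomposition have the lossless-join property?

No

Common attributes: S1 ∩ S2 = {A1, A4, A5}.
No dependency enlarges {A1, A4, A5}, so (A1, A4, A5)⁺ = {A1, A4, A5}.
The closure contains neither all of S1 = {A1, A2, A4, A5} nor all of S2 = {A1, A3, A4, A5}, so the common attributes are not a superkey of either fragment. The join is lossy.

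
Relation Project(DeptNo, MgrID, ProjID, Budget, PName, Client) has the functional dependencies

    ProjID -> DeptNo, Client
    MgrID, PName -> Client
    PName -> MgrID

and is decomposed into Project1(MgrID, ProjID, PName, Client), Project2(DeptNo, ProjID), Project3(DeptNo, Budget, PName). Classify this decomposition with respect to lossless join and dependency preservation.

lossy but dependency-preserving

Lossless test (chase): Rows 1 and 2 agree on ProjID; apply ProjID→DeptNo, Client and equate their DeptNo, Client entries. Rows 1 and 3 agree on PName; apply PName→MgrID and equate their MgrID entries. Rows 1 and 3 agree on MgrID, PName; apply MgrID, PName→Client and equate their Client entries. No row becomes fully distinguished — the join is lossy.
Dependency preservation: ProjID → DeptNo, Client is not contained in any single fragment, but the restricted closure of its left-hand side across the fragments still reaches the right-hand side; the remaining FDs each lie inside some fragment. All dependencies are preserved.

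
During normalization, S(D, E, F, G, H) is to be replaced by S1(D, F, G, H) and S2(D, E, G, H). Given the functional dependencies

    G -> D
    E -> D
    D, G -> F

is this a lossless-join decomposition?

Common attributes: S1 ∩ S2 = {D, G, H}.
Closure of {D, G, H}: D, G → F applies, adding F. So (D, G, H)⁺ = {D, F, G, H}.
This closure contains every attribute of S1, so S1 ∩ S2 → S1. The join is lossless.

Yes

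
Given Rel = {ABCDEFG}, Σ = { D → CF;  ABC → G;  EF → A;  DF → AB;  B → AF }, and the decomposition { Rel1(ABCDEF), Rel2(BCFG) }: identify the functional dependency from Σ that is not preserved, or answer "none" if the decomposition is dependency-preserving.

none

D → CF lies within Rel1.
ABC → G: restricted closure across fragments reaches G.
EF → A lies within Rel1.
DF → AB lies within Rel1.
B → AF lies within Rel1.
Every dependency is enforceable on the fragments, so the decomposition is dependency-preserving.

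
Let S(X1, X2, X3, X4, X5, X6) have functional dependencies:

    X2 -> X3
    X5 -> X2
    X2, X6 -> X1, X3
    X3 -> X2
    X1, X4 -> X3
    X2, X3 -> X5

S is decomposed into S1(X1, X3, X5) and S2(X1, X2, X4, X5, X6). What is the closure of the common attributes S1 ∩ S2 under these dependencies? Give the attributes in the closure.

X1, X2, X3, X5

S1 ∩ S2 = {X1, X5}.
X5 → X2 applies, adding X2
X2 → X3 applies, adding X3
Closure: {X1, X2, X3, X5}.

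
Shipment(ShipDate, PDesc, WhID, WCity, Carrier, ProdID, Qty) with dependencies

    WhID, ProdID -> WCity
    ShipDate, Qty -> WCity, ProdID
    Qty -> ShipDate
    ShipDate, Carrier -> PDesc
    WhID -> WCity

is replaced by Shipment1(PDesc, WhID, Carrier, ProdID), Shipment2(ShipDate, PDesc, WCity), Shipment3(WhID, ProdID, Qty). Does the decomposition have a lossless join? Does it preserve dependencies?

Lossless test (chase): Rows 1 and 3 agree on WhID, ProdID; apply WhID, ProdID→WCity and equate their WCity entries. No row becomes fully distinguished — the join is lossy.
Dependency preservation: the restricted closure of {WhID, ProdID} across the fragments never reaches {WCity}, so WhID, ProdID → WCity cannot be enforced without a join — not preserved.

lossy and not dependency-preserving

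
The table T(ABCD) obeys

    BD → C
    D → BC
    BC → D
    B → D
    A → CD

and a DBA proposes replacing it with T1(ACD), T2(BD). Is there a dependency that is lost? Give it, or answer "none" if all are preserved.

none

BD → C: restricted closure across fragments reaches C.
D → BC: restricted closure across fragments reaches BC.
BC → D: restricted closure across fragments reaches D.
B → D lies within T2.
A → CD lies within T1.
Every dependency is enforceable on the fragments, so the decomposition is dependency-preserving.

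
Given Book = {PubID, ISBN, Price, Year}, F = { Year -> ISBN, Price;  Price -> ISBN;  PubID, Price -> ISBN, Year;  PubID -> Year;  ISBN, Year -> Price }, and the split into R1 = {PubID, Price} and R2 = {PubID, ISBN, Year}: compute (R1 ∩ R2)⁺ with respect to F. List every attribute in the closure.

PubID, ISBN, Price, Year

R1 ∩ R2 = {PubID}.
PubID → Year applies, adding Year
Year → ISBN, Price applies, adding ISBN, Price
Closure: {PubID, ISBN, Price, Year}.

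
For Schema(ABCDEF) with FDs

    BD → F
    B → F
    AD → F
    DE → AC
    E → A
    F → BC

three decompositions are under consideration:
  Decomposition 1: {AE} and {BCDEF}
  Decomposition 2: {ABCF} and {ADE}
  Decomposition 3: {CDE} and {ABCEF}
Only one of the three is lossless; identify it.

Decomposition 1: common = {E}, closure = {AE} → lossless.
Decomposition 2: common = {A}, closure = {A} → lossy.
Decomposition 3: common = {CE}, closure = {ACE} → lossy.

Decomposition 1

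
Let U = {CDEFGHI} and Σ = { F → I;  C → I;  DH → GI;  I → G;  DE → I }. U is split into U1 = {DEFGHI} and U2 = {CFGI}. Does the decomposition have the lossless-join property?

Common attributes: U1 ∩ U2 = {FGI}.
No dependency enlarges {FGI}, so (FGI)⁺ = {FGI}.
The closure contains neither all of U1 = {DEFGHI} nor all of U2 = {CFGI}, so the common attributes are not a superkey of either fragment. The join is lossy.

No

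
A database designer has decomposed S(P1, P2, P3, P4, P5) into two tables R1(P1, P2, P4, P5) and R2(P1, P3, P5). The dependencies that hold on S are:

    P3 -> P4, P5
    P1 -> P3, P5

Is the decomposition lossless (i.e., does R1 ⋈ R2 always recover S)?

Yes

Common attributes: R1 ∩ R2 = {P1, P5}.
Closure of {P1, P5}: P1 → P3, P5 applies, adding P3; P3 → P4, P5 applies, adding P4. So (P1, P5)⁺ = {P1, P3, P4, P5}.
This closure contains every attribute of R2, so R1 ∩ R2 → R2. The join is lossless.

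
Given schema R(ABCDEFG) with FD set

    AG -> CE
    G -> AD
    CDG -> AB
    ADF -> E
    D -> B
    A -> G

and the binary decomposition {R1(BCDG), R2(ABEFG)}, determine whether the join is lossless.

Yes

Common attributes: R1 ∩ R2 = {BG}.
Closure of {BG}: G → AD applies, adding AD; AG → CE applies, adding CE. So (BG)⁺ = {ABCDEG}.
This closure contains every attribute of R1, so R1 ∩ R2 → R1. The join is lossless.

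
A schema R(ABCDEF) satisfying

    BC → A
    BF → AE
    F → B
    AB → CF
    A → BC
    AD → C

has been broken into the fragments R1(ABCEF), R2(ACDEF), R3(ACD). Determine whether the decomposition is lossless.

Yes

Chase test. Columns are ABCDEF; row i has aⱼ where attribute j ∈ Ri, else bᵢⱼ.
Initial tableau (one row per fragment):
  row 1: a1 a2 a3 b14 a5 a6
  row 2: a1 b22 a3 a4 a5 a6
  row 3: a1 b32 a3 a4 b35 b36
Rows 1 and 2 agree on F; apply F→B and equate their B entries.
Rows 1 and 3 agree on A; apply A→BC and equate their BC entries.
Rows 1 and 3 agree on AB; apply AB→CF and equate their CF entries.
Rows 1 and 3 agree on BF; apply BF→AE and equate their AE entries.
Row 2 is now all distinguished symbols — the join is lossless.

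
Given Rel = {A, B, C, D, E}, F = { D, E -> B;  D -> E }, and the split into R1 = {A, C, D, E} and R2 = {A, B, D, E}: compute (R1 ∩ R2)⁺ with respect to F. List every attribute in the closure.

A, B, D, E

R1 ∩ R2 = {A, D, E}.
D, E → B applies, adding B
Closure: {A, B, D, E}.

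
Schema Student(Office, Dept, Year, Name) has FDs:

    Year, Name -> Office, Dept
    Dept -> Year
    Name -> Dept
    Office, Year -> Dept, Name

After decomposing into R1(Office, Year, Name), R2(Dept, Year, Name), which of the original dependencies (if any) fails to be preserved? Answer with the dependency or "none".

none

Year, Name → Office, Dept: restricted closure across fragments reaches Office, Dept.
Dept → Year lies within R2.
Name → Dept lies within R2.
Office, Year → Dept, Name: restricted closure across fragments reaches Dept, Name.
Every dependency is enforceable on the fragments, so the decomposition is dependency-preserving.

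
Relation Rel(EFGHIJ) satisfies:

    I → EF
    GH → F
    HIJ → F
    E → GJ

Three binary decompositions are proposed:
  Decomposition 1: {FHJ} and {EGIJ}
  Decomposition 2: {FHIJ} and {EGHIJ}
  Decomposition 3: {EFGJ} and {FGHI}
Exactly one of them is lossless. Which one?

Decomposition 1: common = {J}, closure = {J} → lossy.
Decomposition 2: common = {HIJ}, closure = {EFGHIJ} → lossless.
Decomposition 3: common = {FG}, closure = {FG} → lossy.

Decomposition 2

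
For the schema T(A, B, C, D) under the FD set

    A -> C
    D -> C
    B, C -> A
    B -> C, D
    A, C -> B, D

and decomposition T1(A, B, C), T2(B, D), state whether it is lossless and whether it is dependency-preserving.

lossless but not dependency-preserving

Lossless test: (B)⁺ = {A, B, C, D}, which contains all of one fragment — lossless.
Dependency preservation: the restricted closure of {D} across the fragments never reaches {C}, so D → C cannot be enforced without a join — not preserved.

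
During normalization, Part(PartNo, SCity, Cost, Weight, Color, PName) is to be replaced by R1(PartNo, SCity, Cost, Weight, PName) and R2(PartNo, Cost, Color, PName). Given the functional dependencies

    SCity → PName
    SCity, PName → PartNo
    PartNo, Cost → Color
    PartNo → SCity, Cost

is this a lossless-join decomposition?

Common attributes: R1 ∩ R2 = {PartNo, Cost, PName}.
Closure of {PartNo, Cost, PName}: PartNo, Cost → Color applies, adding Color; PartNo → SCity, Cost applies, adding SCity. So (PartNo, Cost, PName)⁺ = {PartNo, SCity, Cost, Color, PName}.
This closure contains every attribute of R2, so R1 ∩ R2 → R2. The join is lossless.

Yes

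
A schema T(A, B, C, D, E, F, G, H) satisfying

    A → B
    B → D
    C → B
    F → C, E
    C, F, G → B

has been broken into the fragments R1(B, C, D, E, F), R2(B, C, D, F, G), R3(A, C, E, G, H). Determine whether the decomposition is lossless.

Chase test. Columns are A, B, C, D, E, F, G, H; row i has aⱼ where attribute j ∈ Ri, else bᵢⱼ.
Initial tableau (one row per fragment):
  row 1: b11 a2 a3 a4 a5 a6 b17 b18
  row 2: b21 a2 a3 a4 b25 a6 a7 b28
  row 3: a1 b32 a3 b34 a5 b36 a7 a8
Rows 1 and 3 agree on C; apply C→B and equate their B entries.
Rows 1 and 2 agree on F; apply F→C, E and equate their C, E entries.
Rows 1 and 3 agree on B; apply B→D and equate their D entries.
No row becomes fully distinguished — the join is lossy.

No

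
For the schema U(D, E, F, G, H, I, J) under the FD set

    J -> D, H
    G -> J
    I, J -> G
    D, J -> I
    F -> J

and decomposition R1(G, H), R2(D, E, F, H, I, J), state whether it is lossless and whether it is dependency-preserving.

Lossless test: (H)⁺ = {H}, which is a superkey of neither fragment — lossy.
Dependency preservation: the restricted closure of {G} across the fragments never reaches {J}, so G → J cannot be enforced without a join — not preserved.

lossy and not dependency-preserving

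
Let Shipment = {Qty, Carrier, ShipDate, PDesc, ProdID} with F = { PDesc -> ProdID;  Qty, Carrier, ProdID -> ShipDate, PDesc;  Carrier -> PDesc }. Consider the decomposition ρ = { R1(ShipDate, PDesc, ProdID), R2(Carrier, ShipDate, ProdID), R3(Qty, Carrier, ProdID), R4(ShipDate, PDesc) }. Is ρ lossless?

No

Chase test. Columns are Qty, Carrier, ShipDate, PDesc, ProdID; row i has aⱼ where attribute j ∈ Ri, else bᵢⱼ.
Initial tableau (one row per fragment):
  row 1: b11 b12 a3 a4 a5
  row 2: b21 a2 a3 b24 a5
  row 3: a1 a2 b33 b34 a5
  row 4: b41 b42 a3 a4 b45
Rows 1 and 4 agree on PDesc; apply PDesc→ProdID and equate their ProdID entries.
Rows 2 and 3 agree on Carrier; apply Carrier→PDesc and equate their PDesc entries.
No row becomes fully distinguished — the join is lossy.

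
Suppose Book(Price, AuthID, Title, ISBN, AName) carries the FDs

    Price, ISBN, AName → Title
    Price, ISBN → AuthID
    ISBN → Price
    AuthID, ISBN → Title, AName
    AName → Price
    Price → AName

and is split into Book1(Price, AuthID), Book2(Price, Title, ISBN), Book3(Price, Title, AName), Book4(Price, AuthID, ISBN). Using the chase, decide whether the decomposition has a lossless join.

Yes

Chase test. Columns are Price, AuthID, Title, ISBN, AName; row i has aⱼ where attribute j ∈ Booki, else bᵢⱼ.
Initial tableau (one row per fragment):
  row 1: a1 a2 b13 b14 b15
  row 2: a1 b22 a3 a4 b25
  row 3: a1 b32 a3 b34 a5
  row 4: a1 a2 b43 a4 b45
Rows 2 and 4 agree on Price, ISBN; apply Price, ISBN→AuthID and equate their AuthID entries.
Rows 2 and 4 agree on AuthID, ISBN; apply AuthID, ISBN→Title, AName and equate their Title, AName entries.
Rows 1 and 2 agree on Price; apply Price→AName and equate their AName entries.
Rows 1 and 3 agree on Price; apply Price→AName and equate their AName entries.
Row 2 is now all distinguished symbols — the join is lossless.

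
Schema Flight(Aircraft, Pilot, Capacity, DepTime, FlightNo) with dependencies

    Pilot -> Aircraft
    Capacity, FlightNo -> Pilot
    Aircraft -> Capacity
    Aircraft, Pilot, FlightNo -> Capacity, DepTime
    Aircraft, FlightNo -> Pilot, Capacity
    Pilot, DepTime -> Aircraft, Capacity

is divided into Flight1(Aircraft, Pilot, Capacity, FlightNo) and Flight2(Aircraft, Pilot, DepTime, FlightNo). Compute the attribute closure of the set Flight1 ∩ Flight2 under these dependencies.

Flight1 ∩ Flight2 = {Aircraft, Pilot, FlightNo}.
Aircraft → Capacity applies, adding Capacity
Aircraft, Pilot, FlightNo → Capacity, DepTime applies, adding DepTime
Closure: {Aircraft, Pilot, Capacity, DepTime, FlightNo}.

Aircraft, Pilot, Capacity, DepTime, FlightNo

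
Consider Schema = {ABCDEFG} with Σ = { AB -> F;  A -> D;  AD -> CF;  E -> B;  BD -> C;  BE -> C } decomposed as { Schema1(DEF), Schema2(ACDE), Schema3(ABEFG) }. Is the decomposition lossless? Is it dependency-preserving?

Lossless test (chase): Rows 2 and 3 agree on A; apply A→D and equate their D entries. Rows 2 and 3 agree on AD; apply AD→CF and equate their CF entries. Rows 1 and 2 agree on E; apply E→B and equate their B entries. Rows 1 and 3 agree on E; apply E→B and equate their B entries. Rows 1 and 2 agree on BD; apply BD→C and equate their C entries. Row 3 is now all distinguished symbols — the join is lossless.
Dependency preservation: the restricted closure of {BD} across the fragments never reaches {C}, so BD → C cannot be enforced without a join — not preserved.

lossless but not dependency-preserving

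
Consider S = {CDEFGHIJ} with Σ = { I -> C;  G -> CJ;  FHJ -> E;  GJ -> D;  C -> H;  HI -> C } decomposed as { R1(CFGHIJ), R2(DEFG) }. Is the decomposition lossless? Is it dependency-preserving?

Lossless test: (FG)⁺ = {CDEFGHJ}, which contains all of one fragment — lossless.
Dependency preservation: the restricted closure of {FHJ} across the fragments never reaches {E}, so FHJ → E cannot be enforced without a join — not preserved.

lossless but not dependency-preserving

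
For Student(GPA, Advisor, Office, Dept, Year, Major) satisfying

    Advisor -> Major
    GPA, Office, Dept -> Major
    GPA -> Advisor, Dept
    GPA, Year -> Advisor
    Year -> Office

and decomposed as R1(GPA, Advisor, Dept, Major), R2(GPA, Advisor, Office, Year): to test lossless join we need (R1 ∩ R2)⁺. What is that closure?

R1 ∩ R2 = {GPA, Advisor}.
Advisor → Major applies, adding Major
GPA → Advisor, Dept applies, adding Dept
Closure: {GPA, Advisor, Dept, Major}.

GPA, Advisor, Dept, Major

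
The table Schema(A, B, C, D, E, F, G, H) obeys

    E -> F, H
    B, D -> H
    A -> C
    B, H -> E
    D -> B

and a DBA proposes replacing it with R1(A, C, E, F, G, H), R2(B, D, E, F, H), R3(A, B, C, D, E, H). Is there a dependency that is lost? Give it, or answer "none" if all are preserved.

none

E → F, H lies within R1.
B, D → H lies within R2.
A → C lies within R1.
B, H → E lies within R2.
D → B lies within R2.
Every dependency is enforceable on the fragments, so the decomposition is dependency-preserving.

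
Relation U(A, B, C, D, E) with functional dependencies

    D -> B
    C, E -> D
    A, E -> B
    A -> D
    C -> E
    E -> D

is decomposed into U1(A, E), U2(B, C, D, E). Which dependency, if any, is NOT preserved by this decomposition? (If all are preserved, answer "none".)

A -> D

Check A → D: no single fragment contains all of {A, D}, and the restricted closure of {A} across the fragments never reaches {D}.
D → B is preserved.
C, E → D is preserved.
A, E → B is preserved.
C → E is preserved.
E → D is preserved.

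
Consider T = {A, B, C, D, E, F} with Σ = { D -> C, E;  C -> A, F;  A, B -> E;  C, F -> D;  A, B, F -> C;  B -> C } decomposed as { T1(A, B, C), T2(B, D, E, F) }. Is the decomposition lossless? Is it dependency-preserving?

lossless but not dependency-preserving

Lossless test: (B)⁺ = {A, B, C, D, E, F}, which contains all of one fragment — lossless.
Dependency preservation: the restricted closure of {D} across the fragments never reaches {C, E}, so D → C, E cannot be enforced without a join — not preserved.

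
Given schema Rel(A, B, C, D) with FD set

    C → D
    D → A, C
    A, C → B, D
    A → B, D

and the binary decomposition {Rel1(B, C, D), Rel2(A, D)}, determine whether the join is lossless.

Yes

Common attributes: Rel1 ∩ Rel2 = {D}.
Closure of {D}: D → A, C applies, adding A, C; A, C → B, D applies, adding B. So (D)⁺ = {A, B, C, D}.
This closure contains every attribute of Rel1, so Rel1 ∩ Rel2 → Rel1. The join is lossless.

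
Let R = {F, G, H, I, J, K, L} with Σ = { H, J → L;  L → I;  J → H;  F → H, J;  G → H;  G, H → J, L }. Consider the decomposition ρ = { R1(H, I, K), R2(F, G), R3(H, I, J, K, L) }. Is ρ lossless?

No

Chase test. Columns are F, G, H, I, J, K, L; row i has aⱼ where attribute j ∈ Ri, else bᵢⱼ.
Initial tableau (one row per fragment):
  row 1: b11 b12 a3 a4 b15 a6 b17
  row 2: a1 a2 b23 b24 b25 b26 b27
  row 3: b31 b32 a3 a4 a5 a6 a7
No row becomes fully distinguished — the join is lossy.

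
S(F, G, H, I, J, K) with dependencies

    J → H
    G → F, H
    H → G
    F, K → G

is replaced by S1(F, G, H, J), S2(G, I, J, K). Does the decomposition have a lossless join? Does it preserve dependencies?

lossless but not dependency-preserving

Lossless test: (G, J)⁺ = {F, G, H, J}, which contains all of one fragment — lossless.
Dependency preservation: the restricted closure of {F, K} across the fragments never reaches {G}, so F, K → G cannot be enforced without a join — not preserved.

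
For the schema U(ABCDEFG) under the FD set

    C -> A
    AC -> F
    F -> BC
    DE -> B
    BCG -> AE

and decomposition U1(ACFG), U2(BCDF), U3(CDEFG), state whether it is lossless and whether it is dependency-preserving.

Lossless test (chase): Rows 1 and 2 agree on C; apply C→A and equate their A entries. Rows 1 and 3 agree on C; apply C→A and equate their A entries. Rows 1 and 2 agree on F; apply F→BC and equate their BC entries. Rows 1 and 3 agree on F; apply F→BC and equate their BC entries. Rows 1 and 3 agree on BCG; apply BCG→AE and equate their AE entries. Row 3 is now all distinguished symbols — the join is lossless.
Dependency preservation: the restricted closure of {DE} across the fragments never reaches {B}, so DE → B cannot be enforced without a join — not preserved.

lossless but not dependency-preserving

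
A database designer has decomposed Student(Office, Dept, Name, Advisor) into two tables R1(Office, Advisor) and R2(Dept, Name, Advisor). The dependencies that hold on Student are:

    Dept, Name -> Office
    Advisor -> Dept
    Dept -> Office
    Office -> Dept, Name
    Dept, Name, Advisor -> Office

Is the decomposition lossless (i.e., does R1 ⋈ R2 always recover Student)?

Yes

Common attributes: R1 ∩ R2 = {Advisor}.
Closure of {Advisor}: Advisor → Dept applies, adding Dept; Dept → Office applies, adding Office; Office → Dept, Name applies, adding Name. So (Advisor)⁺ = {Office, Dept, Name, Advisor}.
This closure contains every attribute of R1, so R1 ∩ R2 → R1. The join is lossless.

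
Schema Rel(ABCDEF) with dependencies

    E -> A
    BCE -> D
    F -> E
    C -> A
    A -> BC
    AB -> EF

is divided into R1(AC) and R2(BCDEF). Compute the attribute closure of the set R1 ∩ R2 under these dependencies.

R1 ∩ R2 = {C}.
C → A applies, adding A
A → BC applies, adding B
AB → EF applies, adding EF
BCE → D applies, adding D
Closure: {ABCDEF}.

ABCDEF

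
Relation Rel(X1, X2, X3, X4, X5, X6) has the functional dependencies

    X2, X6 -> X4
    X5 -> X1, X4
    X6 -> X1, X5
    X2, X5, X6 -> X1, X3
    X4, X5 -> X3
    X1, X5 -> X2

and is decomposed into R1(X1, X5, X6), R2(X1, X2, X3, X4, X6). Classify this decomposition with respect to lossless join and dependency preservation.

Lossless test: (X1, X6)⁺ = {X1, X2, X3, X4, X5, X6}, which contains all of one fragment — lossless.
Dependency preservation: the restricted closure of {X5} across the fragments never reaches {X1, X4}, so X5 → X1, X4 cannot be enforced without a join — not preserved.

lossless but not dependency-preserving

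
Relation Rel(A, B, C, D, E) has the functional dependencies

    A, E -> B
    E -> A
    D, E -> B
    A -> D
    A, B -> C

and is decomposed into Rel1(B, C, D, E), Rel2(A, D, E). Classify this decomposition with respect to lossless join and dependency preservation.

lossless but not dependency-preserving

Lossless test: (D, E)⁺ = {A, B, C, D, E}, which contains all of one fragment — lossless.
Dependency preservation: the restricted closure of {A, B} across the fragments never reaches {C}, so A, B → C cannot be enforced without a join — not preserved.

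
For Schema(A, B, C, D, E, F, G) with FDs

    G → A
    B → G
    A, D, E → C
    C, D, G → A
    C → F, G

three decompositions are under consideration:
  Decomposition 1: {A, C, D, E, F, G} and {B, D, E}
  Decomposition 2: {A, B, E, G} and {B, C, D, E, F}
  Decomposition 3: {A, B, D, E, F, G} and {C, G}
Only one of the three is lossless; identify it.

Decomposition 2

Decomposition 1: common = {D, E}, closure = {D, E} → lossy.
Decomposition 2: common = {B, E}, closure = {A, B, E, G} → lossless.
Decomposition 3: common = {G}, closure = {A, G} → lossy.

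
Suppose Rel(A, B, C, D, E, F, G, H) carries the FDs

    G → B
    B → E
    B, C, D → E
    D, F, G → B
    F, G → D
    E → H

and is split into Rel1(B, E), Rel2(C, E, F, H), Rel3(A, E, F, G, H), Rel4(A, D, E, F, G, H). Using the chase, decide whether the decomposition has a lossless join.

No

Chase test. Columns are A, B, C, D, E, F, G, H; row i has aⱼ where attribute j ∈ Reli, else bᵢⱼ.
Initial tableau (one row per fragment):
  row 1: b11 a2 b13 b14 a5 b16 b17 b18
  row 2: b21 b22 a3 b24 a5 a6 b27 a8
  row 3: a1 b32 b33 b34 a5 a6 a7 a8
  row 4: a1 b42 b43 a4 a5 a6 a7 a8
Rows 3 and 4 agree on G; apply G→B and equate their B entries.
Rows 3 and 4 agree on F, G; apply F, G→D and equate their D entries.
Rows 1 and 2 agree on E; apply E→H and equate their H entries.
No row becomes fully distinguished — the join is lossy.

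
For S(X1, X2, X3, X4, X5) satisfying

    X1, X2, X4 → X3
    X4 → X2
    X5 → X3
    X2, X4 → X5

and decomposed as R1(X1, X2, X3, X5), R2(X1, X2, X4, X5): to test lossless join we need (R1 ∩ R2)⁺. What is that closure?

X1, X2, X3, X5

R1 ∩ R2 = {X1, X2, X5}.
X5 → X3 applies, adding X3
Closure: {X1, X2, X3, X5}.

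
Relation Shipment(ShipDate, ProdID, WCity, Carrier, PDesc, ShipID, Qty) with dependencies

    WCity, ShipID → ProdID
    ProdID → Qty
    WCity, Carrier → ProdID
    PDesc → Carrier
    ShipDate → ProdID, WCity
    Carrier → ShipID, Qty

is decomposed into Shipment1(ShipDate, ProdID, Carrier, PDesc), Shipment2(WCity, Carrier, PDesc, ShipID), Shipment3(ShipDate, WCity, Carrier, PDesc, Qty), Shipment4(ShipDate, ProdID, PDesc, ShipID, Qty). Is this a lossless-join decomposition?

Yes

Chase test. Columns are ShipDate, ProdID, WCity, Carrier, PDesc, ShipID, Qty; row i has aⱼ where attribute j ∈ Shipmenti, else bᵢⱼ.
Initial tableau (one row per fragment):
  row 1: a1 a2 b13 a4 a5 b16 b17
  row 2: b21 b22 a3 a4 a5 a6 b27
  row 3: a1 b32 a3 a4 a5 b36 a7
  row 4: a1 a2 b43 b44 a5 a6 a7
Rows 1 and 4 agree on ProdID; apply ProdID→Qty and equate their Qty entries.
Rows 2 and 3 agree on WCity, Carrier; apply WCity, Carrier→ProdID and equate their ProdID entries.
Rows 1 and 4 agree on PDesc; apply PDesc→Carrier and equate their Carrier entries.
Rows 1 and 3 agree on ShipDate; apply ShipDate→ProdID, WCity and equate their ProdID, WCity entries.
Rows 1 and 4 agree on ShipDate; apply ShipDate→ProdID, WCity and equate their ProdID, WCity entries.
Rows 1 and 2 agree on Carrier; apply Carrier→ShipID, Qty and equate their ShipID, Qty entries.
Rows 1 and 3 agree on Carrier; apply Carrier→ShipID, Qty and equate their ShipID, Qty entries.
Row 1 is now all distinguished symbols — the join is lossless.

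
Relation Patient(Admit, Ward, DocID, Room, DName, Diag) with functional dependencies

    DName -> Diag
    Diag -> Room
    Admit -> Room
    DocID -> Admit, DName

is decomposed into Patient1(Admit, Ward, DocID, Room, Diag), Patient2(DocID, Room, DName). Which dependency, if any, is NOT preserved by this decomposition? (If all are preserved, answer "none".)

Check DName → Diag: no single fragment contains all of {DName, Diag}, and the restricted closure of {DName} across the fragments never reaches {Diag}.
Diag → Room is preserved.
Admit → Room is preserved.
DocID → Admit, DName is preserved.

DName -> Diag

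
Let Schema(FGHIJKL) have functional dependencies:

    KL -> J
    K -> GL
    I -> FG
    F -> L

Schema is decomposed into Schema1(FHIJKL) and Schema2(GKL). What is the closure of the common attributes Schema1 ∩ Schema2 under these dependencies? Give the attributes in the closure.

GJKL

Schema1 ∩ Schema2 = {KL}.
KL → J applies, adding J
K → GL applies, adding G
Closure: {GJKL}.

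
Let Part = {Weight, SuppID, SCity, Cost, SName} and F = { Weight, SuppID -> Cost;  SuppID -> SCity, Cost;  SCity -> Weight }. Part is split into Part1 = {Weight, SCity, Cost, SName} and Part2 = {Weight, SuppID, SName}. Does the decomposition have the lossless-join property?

No

Common attributes: Part1 ∩ Part2 = {Weight, SName}.
No dependency enlarges {Weight, SName}, so (Weight, SName)⁺ = {Weight, SName}.
The closure contains neither all of Part1 = {Weight, SCity, Cost, SName} nor all of Part2 = {Weight, SuppID, SName}, so the common attributes are not a superkey of either fragment. The join is lossy.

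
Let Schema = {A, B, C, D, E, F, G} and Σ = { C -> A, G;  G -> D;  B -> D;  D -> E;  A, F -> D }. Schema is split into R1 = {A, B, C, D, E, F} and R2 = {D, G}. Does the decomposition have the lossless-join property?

Common attributes: R1 ∩ R2 = {D}.
Closure of {D}: D → E applies, adding E. So (D)⁺ = {D, E}.
The closure contains neither all of R1 = {A, B, C, D, E, F} nor all of R2 = {D, G}, so the common attributes are not a superkey of either fragment. The join is lossy.

No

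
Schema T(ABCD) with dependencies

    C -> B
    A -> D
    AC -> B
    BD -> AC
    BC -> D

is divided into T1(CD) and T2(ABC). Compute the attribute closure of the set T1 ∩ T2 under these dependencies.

ABCD

T1 ∩ T2 = {C}.
C → B applies, adding B
BC → D applies, adding D
BD → AC applies, adding A
Closure: {ABCD}.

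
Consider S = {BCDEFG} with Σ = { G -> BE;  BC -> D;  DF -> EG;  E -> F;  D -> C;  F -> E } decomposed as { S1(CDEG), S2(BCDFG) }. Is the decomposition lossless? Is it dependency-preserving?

lossless but not dependency-preserving

Lossless test: (CDG)⁺ = {BCDEFG}, which contains all of one fragment — lossless.
Dependency preservation: the restricted closure of {E} across the fragments never reaches {F}, so E → F cannot be enforced without a join — not preserved.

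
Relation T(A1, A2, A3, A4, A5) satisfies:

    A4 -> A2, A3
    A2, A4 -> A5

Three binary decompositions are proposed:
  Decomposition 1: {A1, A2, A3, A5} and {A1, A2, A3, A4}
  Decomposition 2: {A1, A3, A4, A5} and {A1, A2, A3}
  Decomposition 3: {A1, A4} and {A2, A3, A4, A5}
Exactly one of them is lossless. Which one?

Decomposition 3

Decomposition 1: common = {A1, A2, A3}, closure = {A1, A2, A3} → lossy.
Decomposition 2: common = {A1, A3}, closure = {A1, A3} → lossy.
Decomposition 3: common = {A4}, closure = {A2, A3, A4, A5} → lossless.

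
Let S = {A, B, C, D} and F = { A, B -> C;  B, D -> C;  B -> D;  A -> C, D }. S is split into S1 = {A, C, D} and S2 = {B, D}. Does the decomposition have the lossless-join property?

Common attributes: S1 ∩ S2 = {D}.
No dependency enlarges {D}, so (D)⁺ = {D}.
The closure contains neither all of S1 = {A, C, D} nor all of S2 = {B, D}, so the common attributes are not a superkey of either fragment. The join is lossy.

No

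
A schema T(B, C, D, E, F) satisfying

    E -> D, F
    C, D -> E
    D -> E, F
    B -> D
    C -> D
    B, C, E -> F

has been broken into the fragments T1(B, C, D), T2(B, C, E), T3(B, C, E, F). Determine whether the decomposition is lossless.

Chase test. Columns are B, C, D, E, F; row i has aⱼ where attribute j ∈ Ti, else bᵢⱼ.
Initial tableau (one row per fragment):
  row 1: a1 a2 a3 b14 b15
  row 2: a1 a2 b23 a4 b25
  row 3: a1 a2 b33 a4 a5
Rows 2 and 3 agree on E; apply E→D, F and equate their D, F entries.
Rows 1 and 2 agree on B; apply B→D and equate their D entries.
Rows 1 and 2 agree on C, D; apply C, D→E and equate their E entries.
Rows 1 and 2 agree on D; apply D→E, F and equate their E, F entries.
Row 1 is now all distinguished symbols — the join is lossless.

Yes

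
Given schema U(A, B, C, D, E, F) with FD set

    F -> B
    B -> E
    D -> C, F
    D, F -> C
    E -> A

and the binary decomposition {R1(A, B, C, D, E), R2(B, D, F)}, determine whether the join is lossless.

Common attributes: R1 ∩ R2 = {B, D}.
Closure of {B, D}: B → E applies, adding E; D → C, F applies, adding C, F; E → A applies, adding A. So (B, D)⁺ = {A, B, C, D, E, F}.
This closure contains every attribute of R1, so R1 ∩ R2 → R1. The join is lossless.

Yes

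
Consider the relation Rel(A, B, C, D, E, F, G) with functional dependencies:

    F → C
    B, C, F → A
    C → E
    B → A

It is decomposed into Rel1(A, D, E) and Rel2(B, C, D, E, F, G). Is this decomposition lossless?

Common attributes: Rel1 ∩ Rel2 = {D, E}.
No dependency enlarges {D, E}, so (D, E)⁺ = {D, E}.
The closure contains neither all of Rel1 = {A, D, E} nor all of Rel2 = {B, C, D, E, F, G}, so the common attributes are not a superkey of either fragment. The join is lossy.

No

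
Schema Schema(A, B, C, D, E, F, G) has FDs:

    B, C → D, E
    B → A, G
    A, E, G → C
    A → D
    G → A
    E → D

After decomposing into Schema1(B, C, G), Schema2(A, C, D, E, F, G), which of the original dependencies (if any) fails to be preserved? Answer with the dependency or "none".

B, C → D, E

Check B, C → D, E: no single fragment contains all of {B, C, D, E}, and the restricted closure of {B, C} across the fragments never reaches {D, E}.
B → A, G is preserved.
A, E, G → C is preserved.
A → D is preserved.
G → A is preserved.
E → D is preserved.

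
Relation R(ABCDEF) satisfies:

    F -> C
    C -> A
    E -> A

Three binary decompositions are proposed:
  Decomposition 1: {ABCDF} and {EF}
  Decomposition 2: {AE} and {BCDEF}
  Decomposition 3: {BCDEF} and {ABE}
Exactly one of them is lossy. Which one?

Decomposition 1: common = {F}, closure = {ACF} → lossy.
Decomposition 2: common = {E}, closure = {AE} → lossless.
Decomposition 3: common = {BE}, closure = {ABE} → lossless.

Decomposition 1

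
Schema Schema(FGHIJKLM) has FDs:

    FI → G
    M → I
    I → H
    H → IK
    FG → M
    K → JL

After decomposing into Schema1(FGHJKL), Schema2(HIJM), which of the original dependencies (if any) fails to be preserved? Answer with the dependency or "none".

Check FG → M: no single fragment contains all of {FGM}, and the restricted closure of {FG} across the fragments never reaches {M}.
FI → G is preserved.
M → I is preserved.
I → H is preserved.
H → IK is preserved.
K → JL is preserved.

FG → M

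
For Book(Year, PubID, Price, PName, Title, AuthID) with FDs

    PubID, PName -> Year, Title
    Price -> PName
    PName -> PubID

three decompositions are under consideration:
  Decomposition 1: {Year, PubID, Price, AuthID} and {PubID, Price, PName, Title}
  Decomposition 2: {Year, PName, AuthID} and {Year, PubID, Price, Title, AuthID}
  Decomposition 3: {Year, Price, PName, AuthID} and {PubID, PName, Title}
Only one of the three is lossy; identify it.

Decomposition 1: common = {PubID, Price}, closure = {Year, PubID, Price, PName, Title} → lossless.
Decomposition 2: common = {Year, AuthID}, closure = {Year, AuthID} → lossy.
Decomposition 3: common = {PName}, closure = {Year, PubID, PName, Title} → lossless.

Decomposition 2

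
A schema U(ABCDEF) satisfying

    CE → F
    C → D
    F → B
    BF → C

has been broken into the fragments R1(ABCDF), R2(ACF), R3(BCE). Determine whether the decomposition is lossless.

No

Chase test. Columns are ABCDEF; row i has aⱼ where attribute j ∈ Ri, else bᵢⱼ.
Initial tableau (one row per fragment):
  row 1: a1 a2 a3 a4 b15 a6
  row 2: a1 b22 a3 b24 b25 a6
  row 3: b31 a2 a3 b34 a5 b36
Rows 1 and 2 agree on C; apply C→D and equate their D entries.
Rows 1 and 3 agree on C; apply C→D and equate their D entries.
Rows 1 and 2 agree on F; apply F→B and equate their B entries.
No row becomes fully distinguished — the join is lossy.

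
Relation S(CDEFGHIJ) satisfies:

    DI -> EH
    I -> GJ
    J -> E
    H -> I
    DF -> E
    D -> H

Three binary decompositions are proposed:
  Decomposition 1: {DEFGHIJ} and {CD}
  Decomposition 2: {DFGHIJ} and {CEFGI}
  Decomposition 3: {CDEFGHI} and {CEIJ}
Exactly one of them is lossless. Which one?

Decomposition 1: common = {D}, closure = {DEGHIJ} → lossy.
Decomposition 2: common = {FGI}, closure = {EFGIJ} → lossy.
Decomposition 3: common = {CEI}, closure = {CEGIJ} → lossless.

Decomposition 3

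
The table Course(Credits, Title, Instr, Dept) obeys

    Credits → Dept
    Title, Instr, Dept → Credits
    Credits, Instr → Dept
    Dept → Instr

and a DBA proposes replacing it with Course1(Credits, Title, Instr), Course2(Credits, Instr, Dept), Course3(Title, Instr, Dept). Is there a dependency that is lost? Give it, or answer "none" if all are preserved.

Check Title, Instr, Dept → Credits: no single fragment contains all of {Credits, Title, Instr, Dept}, and the restricted closure of {Title, Instr, Dept} across the fragments never reaches {Credits}.
Credits → Dept is preserved.
Credits, Instr → Dept is preserved.
Dept → Instr is preserved.

Title, Instr, Dept → Credits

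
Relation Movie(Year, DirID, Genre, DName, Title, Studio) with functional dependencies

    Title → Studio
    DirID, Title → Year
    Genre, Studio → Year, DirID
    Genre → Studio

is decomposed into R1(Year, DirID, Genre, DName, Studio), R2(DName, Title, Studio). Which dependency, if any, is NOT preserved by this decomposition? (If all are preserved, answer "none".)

Check DirID, Title → Year: no single fragment contains all of {Year, DirID, Title}, and the restricted closure of {DirID, Title} across the fragments never reaches {Year}.
Title → Studio is preserved.
Genre, Studio → Year, DirID is preserved.
Genre → Studio is preserved.

DirID, Title → Year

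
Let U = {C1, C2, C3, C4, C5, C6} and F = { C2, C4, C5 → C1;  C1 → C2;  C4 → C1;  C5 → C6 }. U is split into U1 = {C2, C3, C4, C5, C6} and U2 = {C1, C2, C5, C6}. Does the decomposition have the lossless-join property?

Common attributes: U1 ∩ U2 = {C2, C5, C6}.
No dependency enlarges {C2, C5, C6}, so (C2, C5, C6)⁺ = {C2, C5, C6}.
The closure contains neither all of U1 = {C2, C3, C4, C5, C6} nor all of U2 = {C1, C2, C5, C6}, so the common attributes are not a superkey of either fragment. The join is lossy.

No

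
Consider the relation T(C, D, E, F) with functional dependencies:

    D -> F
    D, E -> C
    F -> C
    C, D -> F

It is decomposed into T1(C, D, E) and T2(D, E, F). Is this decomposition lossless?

Yes

Common attributes: T1 ∩ T2 = {D, E}.
Closure of {D, E}: D → F applies, adding F; D, E → C applies, adding C. So (D, E)⁺ = {C, D, E, F}.
This closure contains every attribute of T1, so T1 ∩ T2 → T1. The join is lossless.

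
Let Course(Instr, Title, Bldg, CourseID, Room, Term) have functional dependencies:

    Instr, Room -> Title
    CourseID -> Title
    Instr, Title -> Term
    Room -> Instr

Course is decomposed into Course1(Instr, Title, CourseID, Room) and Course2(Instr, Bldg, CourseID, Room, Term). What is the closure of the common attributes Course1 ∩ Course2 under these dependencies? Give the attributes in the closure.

Instr, Title, CourseID, Room, Term

Course1 ∩ Course2 = {Instr, CourseID, Room}.
Instr, Room → Title applies, adding Title
Instr, Title → Term applies, adding Term
Closure: {Instr, Title, CourseID, Room, Term}.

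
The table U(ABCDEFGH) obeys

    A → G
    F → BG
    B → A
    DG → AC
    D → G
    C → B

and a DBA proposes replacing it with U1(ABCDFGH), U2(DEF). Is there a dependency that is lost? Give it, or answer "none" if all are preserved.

A → G lies within U1.
F → BG lies within U1.
B → A lies within U1.
DG → AC lies within U1.
D → G lies within U1.
C → B lies within U1.
Every dependency is enforceable on the fragments, so the decomposition is dependency-preserving.

none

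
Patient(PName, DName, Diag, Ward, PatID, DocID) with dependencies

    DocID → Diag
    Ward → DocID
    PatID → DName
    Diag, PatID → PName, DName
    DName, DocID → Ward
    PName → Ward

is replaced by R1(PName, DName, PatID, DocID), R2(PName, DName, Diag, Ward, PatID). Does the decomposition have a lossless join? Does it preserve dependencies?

Lossless test: (PName, DName, PatID)⁺ = {PName, DName, Diag, Ward, PatID, DocID}, which contains all of one fragment — lossless.
Dependency preservation: the restricted closure of {DocID} across the fragments never reaches {Diag}, so DocID → Diag cannot be enforced without a join — not preserved.

lossless but not dependency-preserving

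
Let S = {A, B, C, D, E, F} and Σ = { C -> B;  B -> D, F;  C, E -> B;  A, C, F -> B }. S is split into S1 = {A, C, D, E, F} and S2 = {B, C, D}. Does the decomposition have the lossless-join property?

Common attributes: S1 ∩ S2 = {C, D}.
Closure of {C, D}: C → B applies, adding B; B → D, F applies, adding F. So (C, D)⁺ = {B, C, D, F}.
This closure contains every attribute of S2, so S1 ∩ S2 → S2. The join is lossless.

Yes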